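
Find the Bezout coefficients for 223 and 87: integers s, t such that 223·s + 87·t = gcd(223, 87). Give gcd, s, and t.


Euclidean algorithm on (223, 87) — divide until remainder is 0:
  223 = 2 · 87 + 49
  87 = 1 · 49 + 38
  49 = 1 · 38 + 11
  38 = 3 · 11 + 5
  11 = 2 · 5 + 1
  5 = 5 · 1 + 0
gcd(223, 87) = 1.
Track Bezout coefficients alongside the remainders: start with r₀ = 223 = a·1 + b·0 (s = 1, t = 0) and r₁ = 87 = a·0 + b·1 (s = 0, t = 1); each new remainder r_{k+1} = r_{k-1} − q_k·r_k inherits s_{k+1} = s_{k-1} − q_k·s_k, t_{k+1} = t_{k-1} − q_k·t_k, so r_k = a·s_k + b·t_k at every step:
  q = 2: r = 49, s = 1 − 2·0 = 1, t = 0 − 2·1 = -2  (check: 223·1 + 87·(-2) = 49)
  q = 1: r = 38, s = 0 − 1·1 = -1, t = 1 − 1·(-2) = 3  (check: 223·(-1) + 87·3 = 38)
  q = 1: r = 11, s = 1 − 1·(-1) = 2, t = -2 − 1·3 = -5  (check: 223·2 + 87·(-5) = 11)
  q = 3: r = 5, s = -1 − 3·2 = -7, t = 3 − 3·(-5) = 18  (check: 223·(-7) + 87·18 = 5)
  q = 2: r = 1, s = 2 − 2·(-7) = 16, t = -5 − 2·18 = -41  (check: 223·16 + 87·(-41) = 1)
The row with r = 1 (the gcd) gives the Bezout coefficients s = 16, t = -41.
Result: 223 · (16) + 87 · (-41) = 1.

gcd(223, 87) = 1; s = 16, t = -41 (check: 223·16 + 87·(-41) = 1).


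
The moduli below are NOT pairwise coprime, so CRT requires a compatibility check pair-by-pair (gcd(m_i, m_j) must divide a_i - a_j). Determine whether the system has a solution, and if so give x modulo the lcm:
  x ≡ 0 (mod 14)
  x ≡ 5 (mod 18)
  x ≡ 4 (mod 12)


Moduli 14, 18, 12 are not pairwise coprime, so CRT works modulo lcm(m_i) when all pairwise compatibility conditions hold.
Pairwise compatibility: gcd(m_i, m_j) must divide a_i - a_j for every pair.
Merge one congruence at a time:
  Start: x ≡ 0 (mod 14).
  Combine with x ≡ 5 (mod 18): gcd(14, 18) = 2, and 5 - 0 = 5 is NOT divisible by 2.
    ⇒ system is inconsistent (no integer solution).

No solution (the system is inconsistent).


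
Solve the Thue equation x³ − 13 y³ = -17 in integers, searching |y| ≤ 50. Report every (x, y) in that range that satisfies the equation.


The equation is x³ - 13y³ = -17. For fixed y, x³ = 13·y³ − 17, so a solution requires the RHS to be a perfect cube.
Strategy: iterate y from -50 to 50, compute RHS = 13·y³ − 17, and check whether it is a (positive or negative) perfect cube.
Check small values of y:
  y = 0: RHS = -17 is not a perfect cube.
  y = 1: RHS = -4 is not a perfect cube.
  y = -1: RHS = -30 is not a perfect cube.
  y = 2: RHS = 87 is not a perfect cube.
  y = -2: RHS = -121 is not a perfect cube.
  y = 3: RHS = 334 is not a perfect cube.
  y = -3: RHS = -368 is not a perfect cube.
Continuing the search up to |y| = 50 finds no solutions either.
No (x, y) in the scanned range satisfies the equation.

No integer solutions with |y| ≤ 50.


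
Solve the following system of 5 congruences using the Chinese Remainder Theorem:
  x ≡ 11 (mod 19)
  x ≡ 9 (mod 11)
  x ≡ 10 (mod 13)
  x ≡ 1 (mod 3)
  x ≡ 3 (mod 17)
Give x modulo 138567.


Product of moduli M = 19 · 11 · 13 · 3 · 17 = 138567.
Merge one congruence at a time:
  Start: x ≡ 11 (mod 19).
  Combine with x ≡ 9 (mod 11); new modulus lcm = 209.
    Write x = 11 + 19·t and substitute into x ≡ 9 (mod 11): 19·t ≡ 9 − 11 = -2 (mod 11).
    Reduce coefficients mod 11: 8·t ≡ 9 (mod 11).
    The inverse of 8 mod 11 is 7 (since 8·7 = 56 = 5·11 + 1), so t ≡ 7·9 = 63 ≡ 8 (mod 11).
    Then x = 11 + 19·8 = 163, valid modulo lcm(19, 11) = 209: x ≡ 163 (mod 209).
  Combine with x ≡ 10 (mod 13); new modulus lcm = 2717.
    Write x = 163 + 209·t and substitute into x ≡ 10 (mod 13): 209·t ≡ 10 − 163 = -153 (mod 13).
    Reduce coefficients mod 13: 1·t ≡ 3 (mod 13).
    So t ≡ 3 (mod 13).
    Then x = 163 + 209·3 = 790, valid modulo lcm(209, 13) = 2717: x ≡ 790 (mod 2717).
  Combine with x ≡ 1 (mod 3); new modulus lcm = 8151.
    Write x = 790 + 2717·t and substitute into x ≡ 1 (mod 3): 2717·t ≡ 1 − 790 = -789 (mod 3).
    Reduce coefficients mod 3: 2·t ≡ 0 (mod 3).
    The inverse of 2 mod 3 is 2 (since 2·2 = 4 = 1·3 + 1), so t ≡ 2·0 = 0 ≡ 0 (mod 3).
    Then x = 790 + 2717·0 = 790, valid modulo lcm(2717, 3) = 8151: x ≡ 790 (mod 8151).
  Combine with x ≡ 3 (mod 17); new modulus lcm = 138567.
    Write x = 790 + 8151·t and substitute into x ≡ 3 (mod 17): 8151·t ≡ 3 − 790 = -787 (mod 17).
    Reduce coefficients mod 17: 8·t ≡ 12 (mod 17).
    The inverse of 8 mod 17 is 15 (since 8·15 = 120 = 7·17 + 1), so t ≡ 15·12 = 180 ≡ 10 (mod 17).
    Then x = 790 + 8151·10 = 82300, valid modulo lcm(8151, 17) = 138567: x ≡ 82300 (mod 138567).
Verify against each original: 82300 mod 19 = 11, 82300 mod 11 = 9, 82300 mod 13 = 10, 82300 mod 3 = 1, 82300 mod 17 = 3.

x ≡ 82300 (mod 138567).


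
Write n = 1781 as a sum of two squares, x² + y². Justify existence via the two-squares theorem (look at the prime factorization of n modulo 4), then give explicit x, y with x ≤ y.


Step 1: Factor n = 1781 = 13 · 137.
Step 2: Check the mod-4 condition on each prime factor: 13 ≡ 1 (mod 4), exponent 1; 137 ≡ 1 (mod 4), exponent 1.
All primes ≡ 3 (mod 4) appear to even exponent (or don't appear), so by the two-squares theorem n IS expressible as a sum of two squares.
Step 3: Build a representation. Here n = 13 · 137 is a product of primes ≡ 1 (mod 4). Each prime p ≡ 1 (mod 4) is itself a sum of two squares; find a² by testing p − a² for a perfect square:
  13: 13 − 1² = 12, 13 − 2² = 9 = 3² ⇒ 13 = 2² + 3².
  137: 137 − 1² = 136, 137 − 2² = 133, 137 − 3² = 128, 137 − 4² = 121 = 11² ⇒ 137 = 4² + 11².
  Combine using the Brahmagupta–Fibonacci identity (a² + b²)(c² + d²) = (ac − bd)² + (ad + bc)² = (ac + bd)² + (ad − bc)²:
  13 · 137 = 1781: from (2² + 3²)(4² + 11²), take (2·4 − 3·11, 2·11 + 3·4) = (8 − 33, 22 + 12) = (-25, 34); dropping signs (only squares matter) gives (25, 34); check 25² + 34² = 625 + 1156 = 1781 ✓.
Step 4: Order so x ≤ y and verify: 25² + 34² = 625 + 1156 = 1781 = n. ✓

n = 1781 = 25² + 34² (one valid representation with x ≤ y).


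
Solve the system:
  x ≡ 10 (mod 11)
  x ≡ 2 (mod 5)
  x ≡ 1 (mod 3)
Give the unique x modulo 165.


Moduli 11, 5, 3 are pairwise coprime; by CRT there is a unique solution modulo M = 11 · 5 · 3 = 165.
Solve pairwise, accumulating the modulus:
  Start with x ≡ 10 (mod 11).
  Combine with x ≡ 2 (mod 5): since gcd(11, 5) = 1, we get a unique residue mod 55.
    Write x = 10 + 11·t and substitute into x ≡ 2 (mod 5): 11·t ≡ 2 − 10 = -8 (mod 5).
    Reduce coefficients mod 5: 1·t ≡ 2 (mod 5).
    So t ≡ 2 (mod 5).
    Then x = 10 + 11·2 = 32, valid modulo lcm(11, 5) = 55: x ≡ 32 (mod 55).
  Combine with x ≡ 1 (mod 3): since gcd(55, 3) = 1, we get a unique residue mod 165.
    Write x = 32 + 55·t and substitute into x ≡ 1 (mod 3): 55·t ≡ 1 − 32 = -31 (mod 3).
    Reduce coefficients mod 3: 1·t ≡ 2 (mod 3).
    So t ≡ 2 (mod 3).
    Then x = 32 + 55·2 = 142, valid modulo lcm(55, 3) = 165: x ≡ 142 (mod 165).
Verify: 142 mod 11 = 10 ✓, 142 mod 5 = 2 ✓, 142 mod 3 = 1 ✓.

x ≡ 142 (mod 165).


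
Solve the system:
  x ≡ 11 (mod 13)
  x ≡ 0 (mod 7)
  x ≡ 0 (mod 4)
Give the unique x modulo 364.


Moduli 13, 7, 4 are pairwise coprime; by CRT there is a unique solution modulo M = 13 · 7 · 4 = 364.
Solve pairwise, accumulating the modulus:
  Start with x ≡ 11 (mod 13).
  Combine with x ≡ 0 (mod 7): since gcd(13, 7) = 1, we get a unique residue mod 91.
    Write x = 11 + 13·t and substitute into x ≡ 0 (mod 7): 13·t ≡ 0 − 11 = -11 (mod 7).
    Reduce coefficients mod 7: 6·t ≡ 3 (mod 7).
    The inverse of 6 mod 7 is 6 (since 6·6 = 36 = 5·7 + 1), so t ≡ 6·3 = 18 ≡ 4 (mod 7).
    Then x = 11 + 13·4 = 63, valid modulo lcm(13, 7) = 91: x ≡ 63 (mod 91).
  Combine with x ≡ 0 (mod 4): since gcd(91, 4) = 1, we get a unique residue mod 364.
    Write x = 63 + 91·t and substitute into x ≡ 0 (mod 4): 91·t ≡ 0 − 63 = -63 (mod 4).
    Reduce coefficients mod 4: 3·t ≡ 1 (mod 4).
    The inverse of 3 mod 4 is 3 (since 3·3 = 9 = 2·4 + 1), so t ≡ 3·1 = 3 ≡ 3 (mod 4).
    Then x = 63 + 91·3 = 336, valid modulo lcm(91, 4) = 364: x ≡ 336 (mod 364).
Verify: 336 mod 13 = 11 ✓, 336 mod 7 = 0 ✓, 336 mod 4 = 0 ✓.

x ≡ 336 (mod 364).


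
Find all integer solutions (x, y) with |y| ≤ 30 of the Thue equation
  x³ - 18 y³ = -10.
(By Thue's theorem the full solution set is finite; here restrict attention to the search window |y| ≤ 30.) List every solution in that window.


The equation is x³ - 18y³ = -10. For fixed y, x³ = 18·y³ − 10, so a solution requires the RHS to be a perfect cube.
Strategy: iterate y from -30 to 30, compute RHS = 18·y³ − 10, and check whether it is a (positive or negative) perfect cube.
Check small values of y:
  y = 0: RHS = -10 is not a perfect cube.
  y = 1: RHS = 8 = (2)³ ⇒ x = 2 works.
  y = -1: RHS = -28 is not a perfect cube.
  y = 2: RHS = 134 is not a perfect cube.
  y = -2: RHS = -154 is not a perfect cube.
  y = 3: RHS = 476 is not a perfect cube.
  y = -3: RHS = -496 is not a perfect cube.
Continuing the search up to |y| = 30 finds no further solutions beyond those listed.
Collected solutions: (2, 1).

Solutions (with |y| ≤ 30): (2, 1).


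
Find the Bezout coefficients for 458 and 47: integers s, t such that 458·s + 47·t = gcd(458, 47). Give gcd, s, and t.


Euclidean algorithm on (458, 47) — divide until remainder is 0:
  458 = 9 · 47 + 35
  47 = 1 · 35 + 12
  35 = 2 · 12 + 11
  12 = 1 · 11 + 1
  11 = 11 · 1 + 0
gcd(458, 47) = 1.
Track Bezout coefficients alongside the remainders: start with r₀ = 458 = a·1 + b·0 (s = 1, t = 0) and r₁ = 47 = a·0 + b·1 (s = 0, t = 1); each new remainder r_{k+1} = r_{k-1} − q_k·r_k inherits s_{k+1} = s_{k-1} − q_k·s_k, t_{k+1} = t_{k-1} − q_k·t_k, so r_k = a·s_k + b·t_k at every step:
  q = 9: r = 35, s = 1 − 9·0 = 1, t = 0 − 9·1 = -9  (check: 458·1 + 47·(-9) = 35)
  q = 1: r = 12, s = 0 − 1·1 = -1, t = 1 − 1·(-9) = 10  (check: 458·(-1) + 47·10 = 12)
  q = 2: r = 11, s = 1 − 2·(-1) = 3, t = -9 − 2·10 = -29  (check: 458·3 + 47·(-29) = 11)
  q = 1: r = 1, s = -1 − 1·3 = -4, t = 10 − 1·(-29) = 39  (check: 458·(-4) + 47·39 = 1)
The row with r = 1 (the gcd) gives the Bezout coefficients s = -4, t = 39.
Result: 458 · (-4) + 47 · (39) = 1.

gcd(458, 47) = 1; s = -4, t = 39 (check: 458·(-4) + 47·39 = 1).


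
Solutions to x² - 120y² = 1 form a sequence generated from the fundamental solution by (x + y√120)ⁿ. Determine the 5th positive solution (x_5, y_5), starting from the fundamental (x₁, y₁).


Step 1: Find the fundamental solution (x₁, y₁) of x² - 120y² = 1.
  Expand √120 as a continued fraction. a₀ = ⌊√120⌋ = 10; iterate m_{k+1} = d_k·a_k − m_k, d_{k+1} = (120 − m_{k+1}²)/d_k, a_{k+1} = ⌊(a₀ + m_{k+1})/d_{k+1}⌋ (starting m₀ = 0, d₀ = 1), with convergents p_k = a_k·p_{k-1} + p_{k-2}, q_k = a_k·q_{k-1} + q_{k-2} (p₋₁ = 1, q₋₁ = 0):
  k = 0: a₀ = 10; p₀/q₀ = 10/1; p₀² − 120·q₀² = 100 − 120 = -20.
  k = 1: m = 10, d = 20, a = ⌊(10 + 10)/20⌋ = 1; p/q = (1·10 + 1)/(1·1 + 0) = 11/1; p² − 120·q² = 121 − 120 = 1.
  The first convergent with p² − 120·q² = 1 gives the fundamental solution (x₁, y₁) = (11, 1).
Step 2: Apply the recurrence (x_{n+1}, y_{n+1}) = (x₁x_n + 120y₁y_n, x₁y_n + y₁x_n) repeatedly.
  From (x_1, y_1) = (11, 1): x_2 = 11·11 + 120·1·1 = 241; y_2 = 11·1 + 1·11 = 22.
  From (x_2, y_2) = (241, 22): x_3 = 11·241 + 120·1·22 = 5291; y_3 = 11·22 + 1·241 = 483.
  From (x_3, y_3) = (5291, 483): x_4 = 11·5291 + 120·1·483 = 116161; y_4 = 11·483 + 1·5291 = 10604.
  From (x_4, y_4) = (116161, 10604): x_5 = 11·116161 + 120·1·10604 = 2550251; y_5 = 11·10604 + 1·116161 = 232805.
Step 3: Verify x_5² - 120·y_5² = 6503780163001 - 6503780163000 = 1 (should be 1). ✓

(x_1, y_1) = (11, 1); (x_5, y_5) = (2550251, 232805).


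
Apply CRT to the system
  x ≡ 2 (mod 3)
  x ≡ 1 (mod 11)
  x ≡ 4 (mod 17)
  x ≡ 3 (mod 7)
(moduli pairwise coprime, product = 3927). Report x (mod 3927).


Product of moduli M = 3 · 11 · 17 · 7 = 3927.
Merge one congruence at a time:
  Start: x ≡ 2 (mod 3).
  Combine with x ≡ 1 (mod 11); new modulus lcm = 33.
    Write x = 2 + 3·t and substitute into x ≡ 1 (mod 11): 3·t ≡ 1 − 2 = -1 (mod 11).
    Reduce coefficients mod 11: 3·t ≡ 10 (mod 11).
    The inverse of 3 mod 11 is 4 (since 3·4 = 12 = 1·11 + 1), so t ≡ 4·10 = 40 ≡ 7 (mod 11).
    Then x = 2 + 3·7 = 23, valid modulo lcm(3, 11) = 33: x ≡ 23 (mod 33).
  Combine with x ≡ 4 (mod 17); new modulus lcm = 561.
    Write x = 23 + 33·t and substitute into x ≡ 4 (mod 17): 33·t ≡ 4 − 23 = -19 (mod 17).
    Reduce coefficients mod 17: 16·t ≡ 15 (mod 17).
    The inverse of 16 mod 17 is 16 (since 16·16 = 256 = 15·17 + 1), so t ≡ 16·15 = 240 ≡ 2 (mod 17).
    Then x = 23 + 33·2 = 89, valid modulo lcm(33, 17) = 561: x ≡ 89 (mod 561).
  Combine with x ≡ 3 (mod 7); new modulus lcm = 3927.
    Write x = 89 + 561·t and substitute into x ≡ 3 (mod 7): 561·t ≡ 3 − 89 = -86 (mod 7).
    Reduce coefficients mod 7: 1·t ≡ 5 (mod 7).
    So t ≡ 5 (mod 7).
    Then x = 89 + 561·5 = 2894, valid modulo lcm(561, 7) = 3927: x ≡ 2894 (mod 3927).
Verify against each original: 2894 mod 3 = 2, 2894 mod 11 = 1, 2894 mod 17 = 4, 2894 mod 7 = 3.

x ≡ 2894 (mod 3927).


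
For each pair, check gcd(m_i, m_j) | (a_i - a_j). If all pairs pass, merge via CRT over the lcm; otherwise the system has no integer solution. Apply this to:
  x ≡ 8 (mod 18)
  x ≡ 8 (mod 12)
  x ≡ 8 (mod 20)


Moduli 18, 12, 20 are not pairwise coprime, so CRT works modulo lcm(m_i) when all pairwise compatibility conditions hold.
Pairwise compatibility: gcd(m_i, m_j) must divide a_i - a_j for every pair.
Merge one congruence at a time:
  Start: x ≡ 8 (mod 18).
  Combine with x ≡ 8 (mod 12): gcd(18, 12) = 6; 8 - 8 = 0, which IS divisible by 6, so compatible.
    Write x = 8 + 18·t and substitute into x ≡ 8 (mod 12): 18·t ≡ 8 − 8 = 0 (mod 12).
    Divide the congruence (and modulus) by g = 6: 3·t ≡ 0 (mod 2).
    Reduce coefficients mod 2: 1·t ≡ 0 (mod 2).
    So t ≡ 0 (mod 2).
    Then x = 8 + 18·0 = 8, valid modulo lcm(18, 12) = 36: x ≡ 8 (mod 36).
  Combine with x ≡ 8 (mod 20): gcd(36, 20) = 4; 8 - 8 = 0, which IS divisible by 4, so compatible.
    Write x = 8 + 36·t and substitute into x ≡ 8 (mod 20): 36·t ≡ 8 − 8 = 0 (mod 20).
    Divide the congruence (and modulus) by g = 4: 9·t ≡ 0 (mod 5).
    Reduce coefficients mod 5: 4·t ≡ 0 (mod 5).
    The inverse of 4 mod 5 is 4 (since 4·4 = 16 = 3·5 + 1), so t ≡ 4·0 = 0 ≡ 0 (mod 5).
    Then x = 8 + 36·0 = 8, valid modulo lcm(36, 20) = 180: x ≡ 8 (mod 180).
Verify: 8 mod 18 = 8, 8 mod 12 = 8, 8 mod 20 = 8.

x ≡ 8 (mod 180).


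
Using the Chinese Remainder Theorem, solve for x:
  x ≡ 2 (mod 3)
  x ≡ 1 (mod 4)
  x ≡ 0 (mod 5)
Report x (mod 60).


Moduli 3, 4, 5 are pairwise coprime; by CRT there is a unique solution modulo M = 3 · 4 · 5 = 60.
Solve pairwise, accumulating the modulus:
  Start with x ≡ 2 (mod 3).
  Combine with x ≡ 1 (mod 4): since gcd(3, 4) = 1, we get a unique residue mod 12.
    Write x = 2 + 3·t and substitute into x ≡ 1 (mod 4): 3·t ≡ 1 − 2 = -1 (mod 4).
    Reduce coefficients mod 4: 3·t ≡ 3 (mod 4).
    The inverse of 3 mod 4 is 3 (since 3·3 = 9 = 2·4 + 1), so t ≡ 3·3 = 9 ≡ 1 (mod 4).
    Then x = 2 + 3·1 = 5, valid modulo lcm(3, 4) = 12: x ≡ 5 (mod 12).
  Combine with x ≡ 0 (mod 5): since gcd(12, 5) = 1, we get a unique residue mod 60.
    Write x = 5 + 12·t and substitute into x ≡ 0 (mod 5): 12·t ≡ 0 − 5 = -5 (mod 5).
    Reduce coefficients mod 5: 2·t ≡ 0 (mod 5).
    The inverse of 2 mod 5 is 3 (since 2·3 = 6 = 1·5 + 1), so t ≡ 3·0 = 0 ≡ 0 (mod 5).
    Then x = 5 + 12·0 = 5, valid modulo lcm(12, 5) = 60: x ≡ 5 (mod 60).
Verify: 5 mod 3 = 2 ✓, 5 mod 4 = 1 ✓, 5 mod 5 = 0 ✓.

x ≡ 5 (mod 60).


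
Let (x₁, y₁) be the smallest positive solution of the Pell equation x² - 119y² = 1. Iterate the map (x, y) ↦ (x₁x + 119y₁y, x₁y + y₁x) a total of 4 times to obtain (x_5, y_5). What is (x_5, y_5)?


Step 1: Find the fundamental solution (x₁, y₁) of x² - 119y² = 1.
  Expand √119 as a continued fraction. a₀ = ⌊√119⌋ = 10; iterate m_{k+1} = d_k·a_k − m_k, d_{k+1} = (119 − m_{k+1}²)/d_k, a_{k+1} = ⌊(a₀ + m_{k+1})/d_{k+1}⌋ (starting m₀ = 0, d₀ = 1), with convergents p_k = a_k·p_{k-1} + p_{k-2}, q_k = a_k·q_{k-1} + q_{k-2} (p₋₁ = 1, q₋₁ = 0):
  k = 0: a₀ = 10; p₀/q₀ = 10/1; p₀² − 119·q₀² = 100 − 119 = -19.
  k = 1: m = 10, d = 19, a = ⌊(10 + 10)/19⌋ = 1; p/q = (1·10 + 1)/(1·1 + 0) = 11/1; p² − 119·q² = 121 − 119 = 2.
  k = 2: m = 9, d = 2, a = ⌊(10 + 9)/2⌋ = 9; p/q = (9·11 + 10)/(9·1 + 1) = 109/10; p² − 119·q² = 11881 − 11900 = -19.
  k = 3: m = 9, d = 19, a = ⌊(10 + 9)/19⌋ = 1; p/q = (1·109 + 11)/(1·10 + 1) = 120/11; p² − 119·q² = 14400 − 14399 = 1.
  The first convergent with p² − 119·q² = 1 gives the fundamental solution (x₁, y₁) = (120, 11).
Step 2: Apply the recurrence (x_{n+1}, y_{n+1}) = (x₁x_n + 119y₁y_n, x₁y_n + y₁x_n) repeatedly.
  From (x_1, y_1) = (120, 11): x_2 = 120·120 + 119·11·11 = 28799; y_2 = 120·11 + 11·120 = 2640.
  From (x_2, y_2) = (28799, 2640): x_3 = 120·28799 + 119·11·2640 = 6911640; y_3 = 120·2640 + 11·28799 = 633589.
  From (x_3, y_3) = (6911640, 633589): x_4 = 120·6911640 + 119·11·633589 = 1658764801; y_4 = 120·633589 + 11·6911640 = 152058720.
  From (x_4, y_4) = (1658764801, 152058720): x_5 = 120·1658764801 + 119·11·152058720 = 398096640600; y_5 = 120·152058720 + 11·1658764801 = 36493459211.
Step 3: Verify x_5² - 119·y_5² = 158480935257005568360000 - 158480935257005568359999 = 1 (should be 1). ✓

(x_1, y_1) = (120, 11); (x_5, y_5) = (398096640600, 36493459211).


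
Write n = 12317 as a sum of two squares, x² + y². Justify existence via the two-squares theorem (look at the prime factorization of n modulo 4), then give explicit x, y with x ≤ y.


Step 1: Factor n = 12317 = 109 · 113.
Step 2: Check the mod-4 condition on each prime factor: 109 ≡ 1 (mod 4), exponent 1; 113 ≡ 1 (mod 4), exponent 1.
All primes ≡ 3 (mod 4) appear to even exponent (or don't appear), so by the two-squares theorem n IS expressible as a sum of two squares.
Step 3: Build a representation. Here n = 109 · 113 is a product of primes ≡ 1 (mod 4). Each prime p ≡ 1 (mod 4) is itself a sum of two squares; find a² by testing p − a² for a perfect square:
  109: 109 − 1² = 108, 109 − 2² = 105, 109 − 3² = 100 = 10² ⇒ 109 = 3² + 10².
  113: 113 − 1² = 112, 113 − 2² = 109, 113 − 3² = 104, 113 − 4² = 97, 113 − 5² = 88, 113 − 6² = 77, 113 − 7² = 64 = 8² ⇒ 113 = 7² + 8².
  Combine using the Brahmagupta–Fibonacci identity (a² + b²)(c² + d²) = (ac − bd)² + (ad + bc)² = (ac + bd)² + (ad − bc)²:
  109 · 113 = 12317: from (3² + 10²)(7² + 8²), take (3·7 − 10·8, 3·8 + 10·7) = (21 − 80, 24 + 70) = (-59, 94); dropping signs (only squares matter) gives (59, 94); check 59² + 94² = 3481 + 8836 = 12317 ✓.
Step 4: Order so x ≤ y and verify: 59² + 94² = 3481 + 8836 = 12317 = n. ✓

n = 12317 = 59² + 94² (one valid representation with x ≤ y).


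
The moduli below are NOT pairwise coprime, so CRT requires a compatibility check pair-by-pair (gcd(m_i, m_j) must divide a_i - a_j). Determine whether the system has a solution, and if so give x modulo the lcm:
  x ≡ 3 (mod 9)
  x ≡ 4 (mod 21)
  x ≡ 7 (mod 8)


Moduli 9, 21, 8 are not pairwise coprime, so CRT works modulo lcm(m_i) when all pairwise compatibility conditions hold.
Pairwise compatibility: gcd(m_i, m_j) must divide a_i - a_j for every pair.
Merge one congruence at a time:
  Start: x ≡ 3 (mod 9).
  Combine with x ≡ 4 (mod 21): gcd(9, 21) = 3, and 4 - 3 = 1 is NOT divisible by 3.
    ⇒ system is inconsistent (no integer solution).

No solution (the system is inconsistent).


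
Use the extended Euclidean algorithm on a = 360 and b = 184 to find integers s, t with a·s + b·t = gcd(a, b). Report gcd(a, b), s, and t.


Euclidean algorithm on (360, 184) — divide until remainder is 0:
  360 = 1 · 184 + 176
  184 = 1 · 176 + 8
  176 = 22 · 8 + 0
gcd(360, 184) = 8.
Track Bezout coefficients alongside the remainders: start with r₀ = 360 = a·1 + b·0 (s = 1, t = 0) and r₁ = 184 = a·0 + b·1 (s = 0, t = 1); each new remainder r_{k+1} = r_{k-1} − q_k·r_k inherits s_{k+1} = s_{k-1} − q_k·s_k, t_{k+1} = t_{k-1} − q_k·t_k, so r_k = a·s_k + b·t_k at every step:
  q = 1: r = 176, s = 1 − 1·0 = 1, t = 0 − 1·1 = -1  (check: 360·1 + 184·(-1) = 176)
  q = 1: r = 8, s = 0 − 1·1 = -1, t = 1 − 1·(-1) = 2  (check: 360·(-1) + 184·2 = 8)
The row with r = 8 (the gcd) gives the Bezout coefficients s = -1, t = 2.
Result: 360 · (-1) + 184 · (2) = 8.

gcd(360, 184) = 8; s = -1, t = 2 (check: 360·(-1) + 184·2 = 8).


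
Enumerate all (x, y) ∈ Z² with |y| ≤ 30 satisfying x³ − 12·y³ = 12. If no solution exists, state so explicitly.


The equation is x³ - 12y³ = 12. For fixed y, x³ = 12·y³ + 12, so a solution requires the RHS to be a perfect cube.
Strategy: iterate y from -30 to 30, compute RHS = 12·y³ + 12, and check whether it is a (positive or negative) perfect cube.
Check small values of y:
  y = 0: RHS = 12 is not a perfect cube.
  y = 1: RHS = 24 is not a perfect cube.
  y = -1: RHS = 0 = (0)³ ⇒ x = 0 works.
  y = 2: RHS = 108 is not a perfect cube.
  y = -2: RHS = -84 is not a perfect cube.
  y = 3: RHS = 336 is not a perfect cube.
  y = -3: RHS = -312 is not a perfect cube.
Continuing the search up to |y| = 30 finds no further solutions beyond those listed.
Collected solutions: (0, -1).

Solutions (with |y| ≤ 30): (0, -1).


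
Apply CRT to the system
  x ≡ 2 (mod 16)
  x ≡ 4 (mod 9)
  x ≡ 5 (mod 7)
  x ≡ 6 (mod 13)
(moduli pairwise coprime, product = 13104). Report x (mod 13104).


Product of moduli M = 16 · 9 · 7 · 13 = 13104.
Merge one congruence at a time:
  Start: x ≡ 2 (mod 16).
  Combine with x ≡ 4 (mod 9); new modulus lcm = 144.
    Write x = 2 + 16·t and substitute into x ≡ 4 (mod 9): 16·t ≡ 4 − 2 = 2 (mod 9).
    Reduce coefficients mod 9: 7·t ≡ 2 (mod 9).
    The inverse of 7 mod 9 is 4 (since 7·4 = 28 = 3·9 + 1), so t ≡ 4·2 = 8 ≡ 8 (mod 9).
    Then x = 2 + 16·8 = 130, valid modulo lcm(16, 9) = 144: x ≡ 130 (mod 144).
  Combine with x ≡ 5 (mod 7); new modulus lcm = 1008.
    Write x = 130 + 144·t and substitute into x ≡ 5 (mod 7): 144·t ≡ 5 − 130 = -125 (mod 7).
    Reduce coefficients mod 7: 4·t ≡ 1 (mod 7).
    The inverse of 4 mod 7 is 2 (since 4·2 = 8 = 1·7 + 1), so t ≡ 2·1 = 2 ≡ 2 (mod 7).
    Then x = 130 + 144·2 = 418, valid modulo lcm(144, 7) = 1008: x ≡ 418 (mod 1008).
  Combine with x ≡ 6 (mod 13); new modulus lcm = 13104.
    Write x = 418 + 1008·t and substitute into x ≡ 6 (mod 13): 1008·t ≡ 6 − 418 = -412 (mod 13).
    Reduce coefficients mod 13: 7·t ≡ 4 (mod 13).
    The inverse of 7 mod 13 is 2 (since 7·2 = 14 = 1·13 + 1), so t ≡ 2·4 = 8 ≡ 8 (mod 13).
    Then x = 418 + 1008·8 = 8482, valid modulo lcm(1008, 13) = 13104: x ≡ 8482 (mod 13104).
Verify against each original: 8482 mod 16 = 2, 8482 mod 9 = 4, 8482 mod 7 = 5, 8482 mod 13 = 6.

x ≡ 8482 (mod 13104).


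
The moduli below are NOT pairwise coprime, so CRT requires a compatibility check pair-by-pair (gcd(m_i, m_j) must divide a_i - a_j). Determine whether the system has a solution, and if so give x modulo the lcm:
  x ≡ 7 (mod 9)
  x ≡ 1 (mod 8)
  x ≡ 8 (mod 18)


Moduli 9, 8, 18 are not pairwise coprime, so CRT works modulo lcm(m_i) when all pairwise compatibility conditions hold.
Pairwise compatibility: gcd(m_i, m_j) must divide a_i - a_j for every pair.
Merge one congruence at a time:
  Start: x ≡ 7 (mod 9).
  Combine with x ≡ 1 (mod 8): gcd(9, 8) = 1; 1 - 7 = -6, which IS divisible by 1, so compatible.
    Write x = 7 + 9·t and substitute into x ≡ 1 (mod 8): 9·t ≡ 1 − 7 = -6 (mod 8).
    Reduce coefficients mod 8: 1·t ≡ 2 (mod 8).
    So t ≡ 2 (mod 8).
    Then x = 7 + 9·2 = 25, valid modulo lcm(9, 8) = 72: x ≡ 25 (mod 72).
  Combine with x ≡ 8 (mod 18): gcd(72, 18) = 18, and 8 - 25 = -17 is NOT divisible by 18.
    ⇒ system is inconsistent (no integer solution).

No solution (the system is inconsistent).


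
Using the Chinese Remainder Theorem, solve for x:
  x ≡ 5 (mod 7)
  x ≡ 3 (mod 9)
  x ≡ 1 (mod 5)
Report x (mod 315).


Moduli 7, 9, 5 are pairwise coprime; by CRT there is a unique solution modulo M = 7 · 9 · 5 = 315.
Solve pairwise, accumulating the modulus:
  Start with x ≡ 5 (mod 7).
  Combine with x ≡ 3 (mod 9): since gcd(7, 9) = 1, we get a unique residue mod 63.
    Write x = 5 + 7·t and substitute into x ≡ 3 (mod 9): 7·t ≡ 3 − 5 = -2 (mod 9).
    Reduce coefficients mod 9: 7·t ≡ 7 (mod 9).
    The inverse of 7 mod 9 is 4 (since 7·4 = 28 = 3·9 + 1), so t ≡ 4·7 = 28 ≡ 1 (mod 9).
    Then x = 5 + 7·1 = 12, valid modulo lcm(7, 9) = 63: x ≡ 12 (mod 63).
  Combine with x ≡ 1 (mod 5): since gcd(63, 5) = 1, we get a unique residue mod 315.
    Write x = 12 + 63·t and substitute into x ≡ 1 (mod 5): 63·t ≡ 1 − 12 = -11 (mod 5).
    Reduce coefficients mod 5: 3·t ≡ 4 (mod 5).
    The inverse of 3 mod 5 is 2 (since 3·2 = 6 = 1·5 + 1), so t ≡ 2·4 = 8 ≡ 3 (mod 5).
    Then x = 12 + 63·3 = 201, valid modulo lcm(63, 5) = 315: x ≡ 201 (mod 315).
Verify: 201 mod 7 = 5 ✓, 201 mod 9 = 3 ✓, 201 mod 5 = 1 ✓.

x ≡ 201 (mod 315).


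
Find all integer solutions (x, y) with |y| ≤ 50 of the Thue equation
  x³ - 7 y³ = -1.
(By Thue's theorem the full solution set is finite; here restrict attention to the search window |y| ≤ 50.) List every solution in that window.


The equation is x³ - 7y³ = -1. For fixed y, x³ = 7·y³ − 1, so a solution requires the RHS to be a perfect cube.
Strategy: iterate y from -50 to 50, compute RHS = 7·y³ − 1, and check whether it is a (positive or negative) perfect cube.
Check small values of y:
  y = 0: RHS = -1 = (-1)³ ⇒ x = -1 works.
  y = 1: RHS = 6 is not a perfect cube.
  y = -1: RHS = -8 = (-2)³ ⇒ x = -2 works.
  y = 2: RHS = 55 is not a perfect cube.
  y = -2: RHS = -57 is not a perfect cube.
  y = 3: RHS = 188 is not a perfect cube.
  y = -3: RHS = -190 is not a perfect cube.
Continuing the search up to |y| = 50 finds no further solutions beyond those listed.
Collected solutions: (-1, 0), (-2, -1).

Solutions (with |y| ≤ 50): (-1, 0), (-2, -1).


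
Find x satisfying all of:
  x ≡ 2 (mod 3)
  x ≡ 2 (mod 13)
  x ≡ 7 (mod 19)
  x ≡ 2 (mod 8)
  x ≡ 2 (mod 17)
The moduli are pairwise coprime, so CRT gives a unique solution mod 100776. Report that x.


Product of moduli M = 3 · 13 · 19 · 8 · 17 = 100776.
Merge one congruence at a time:
  Start: x ≡ 2 (mod 3).
  Combine with x ≡ 2 (mod 13); new modulus lcm = 39.
    Write x = 2 + 3·t and substitute into x ≡ 2 (mod 13): 3·t ≡ 2 − 2 = 0 (mod 13).
    The inverse of 3 mod 13 is 9 (since 3·9 = 27 = 2·13 + 1), so t ≡ 9·0 = 0 ≡ 0 (mod 13).
    Then x = 2 + 3·0 = 2, valid modulo lcm(3, 13) = 39: x ≡ 2 (mod 39).
  Combine with x ≡ 7 (mod 19); new modulus lcm = 741.
    Write x = 2 + 39·t and substitute into x ≡ 7 (mod 19): 39·t ≡ 7 − 2 = 5 (mod 19).
    Reduce coefficients mod 19: 1·t ≡ 5 (mod 19).
    So t ≡ 5 (mod 19).
    Then x = 2 + 39·5 = 197, valid modulo lcm(39, 19) = 741: x ≡ 197 (mod 741).
  Combine with x ≡ 2 (mod 8); new modulus lcm = 5928.
    Write x = 197 + 741·t and substitute into x ≡ 2 (mod 8): 741·t ≡ 2 − 197 = -195 (mod 8).
    Reduce coefficients mod 8: 5·t ≡ 5 (mod 8).
    The inverse of 5 mod 8 is 5 (since 5·5 = 25 = 3·8 + 1), so t ≡ 5·5 = 25 ≡ 1 (mod 8).
    Then x = 197 + 741·1 = 938, valid modulo lcm(741, 8) = 5928: x ≡ 938 (mod 5928).
  Combine with x ≡ 2 (mod 17); new modulus lcm = 100776.
    Write x = 938 + 5928·t and substitute into x ≡ 2 (mod 17): 5928·t ≡ 2 − 938 = -936 (mod 17).
    Reduce coefficients mod 17: 12·t ≡ 16 (mod 17).
    The inverse of 12 mod 17 is 10 (since 12·10 = 120 = 7·17 + 1), so t ≡ 10·16 = 160 ≡ 7 (mod 17).
    Then x = 938 + 5928·7 = 42434, valid modulo lcm(5928, 17) = 100776: x ≡ 42434 (mod 100776).
Verify against each original: 42434 mod 3 = 2, 42434 mod 13 = 2, 42434 mod 19 = 7, 42434 mod 8 = 2, 42434 mod 17 = 2.

x ≡ 42434 (mod 100776).


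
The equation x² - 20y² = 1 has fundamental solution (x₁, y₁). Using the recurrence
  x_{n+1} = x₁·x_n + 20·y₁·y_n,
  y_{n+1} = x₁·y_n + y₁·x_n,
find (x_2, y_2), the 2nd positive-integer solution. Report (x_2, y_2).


Step 1: Find the fundamental solution (x₁, y₁) of x² - 20y² = 1.
  Expand √20 as a continued fraction. a₀ = ⌊√20⌋ = 4; iterate m_{k+1} = d_k·a_k − m_k, d_{k+1} = (20 − m_{k+1}²)/d_k, a_{k+1} = ⌊(a₀ + m_{k+1})/d_{k+1}⌋ (starting m₀ = 0, d₀ = 1), with convergents p_k = a_k·p_{k-1} + p_{k-2}, q_k = a_k·q_{k-1} + q_{k-2} (p₋₁ = 1, q₋₁ = 0):
  k = 0: a₀ = 4; p₀/q₀ = 4/1; p₀² − 20·q₀² = 16 − 20 = -4.
  k = 1: m = 4, d = 4, a = ⌊(4 + 4)/4⌋ = 2; p/q = (2·4 + 1)/(2·1 + 0) = 9/2; p² − 20·q² = 81 − 80 = 1.
  The first convergent with p² − 20·q² = 1 gives the fundamental solution (x₁, y₁) = (9, 2).
Step 2: Apply the recurrence (x_{n+1}, y_{n+1}) = (x₁x_n + 20y₁y_n, x₁y_n + y₁x_n) repeatedly.
  From (x_1, y_1) = (9, 2): x_2 = 9·9 + 20·2·2 = 161; y_2 = 9·2 + 2·9 = 36.
Step 3: Verify x_2² - 20·y_2² = 25921 - 25920 = 1 (should be 1). ✓

(x_1, y_1) = (9, 2); (x_2, y_2) = (161, 36).


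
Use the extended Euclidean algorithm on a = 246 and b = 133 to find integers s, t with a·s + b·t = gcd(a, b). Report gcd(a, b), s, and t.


Euclidean algorithm on (246, 133) — divide until remainder is 0:
  246 = 1 · 133 + 113
  133 = 1 · 113 + 20
  113 = 5 · 20 + 13
  20 = 1 · 13 + 7
  13 = 1 · 7 + 6
  7 = 1 · 6 + 1
  6 = 6 · 1 + 0
gcd(246, 133) = 1.
Track Bezout coefficients alongside the remainders: start with r₀ = 246 = a·1 + b·0 (s = 1, t = 0) and r₁ = 133 = a·0 + b·1 (s = 0, t = 1); each new remainder r_{k+1} = r_{k-1} − q_k·r_k inherits s_{k+1} = s_{k-1} − q_k·s_k, t_{k+1} = t_{k-1} − q_k·t_k, so r_k = a·s_k + b·t_k at every step:
  q = 1: r = 113, s = 1 − 1·0 = 1, t = 0 − 1·1 = -1  (check: 246·1 + 133·(-1) = 113)
  q = 1: r = 20, s = 0 − 1·1 = -1, t = 1 − 1·(-1) = 2  (check: 246·(-1) + 133·2 = 20)
  q = 5: r = 13, s = 1 − 5·(-1) = 6, t = -1 − 5·2 = -11  (check: 246·6 + 133·(-11) = 13)
  q = 1: r = 7, s = -1 − 1·6 = -7, t = 2 − 1·(-11) = 13  (check: 246·(-7) + 133·13 = 7)
  q = 1: r = 6, s = 6 − 1·(-7) = 13, t = -11 − 1·13 = -24  (check: 246·13 + 133·(-24) = 6)
  q = 1: r = 1, s = -7 − 1·13 = -20, t = 13 − 1·(-24) = 37  (check: 246·(-20) + 133·37 = 1)
The row with r = 1 (the gcd) gives the Bezout coefficients s = -20, t = 37.
Result: 246 · (-20) + 133 · (37) = 1.

gcd(246, 133) = 1; s = -20, t = 37 (check: 246·(-20) + 133·37 = 1).


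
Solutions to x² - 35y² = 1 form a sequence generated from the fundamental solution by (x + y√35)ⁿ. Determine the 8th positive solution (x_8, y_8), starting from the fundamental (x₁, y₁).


Step 1: Find the fundamental solution (x₁, y₁) of x² - 35y² = 1.
  Expand √35 as a continued fraction. a₀ = ⌊√35⌋ = 5; iterate m_{k+1} = d_k·a_k − m_k, d_{k+1} = (35 − m_{k+1}²)/d_k, a_{k+1} = ⌊(a₀ + m_{k+1})/d_{k+1}⌋ (starting m₀ = 0, d₀ = 1), with convergents p_k = a_k·p_{k-1} + p_{k-2}, q_k = a_k·q_{k-1} + q_{k-2} (p₋₁ = 1, q₋₁ = 0):
  k = 0: a₀ = 5; p₀/q₀ = 5/1; p₀² − 35·q₀² = 25 − 35 = -10.
  k = 1: m = 5, d = 10, a = ⌊(5 + 5)/10⌋ = 1; p/q = (1·5 + 1)/(1·1 + 0) = 6/1; p² − 35·q² = 36 − 35 = 1.
  The first convergent with p² − 35·q² = 1 gives the fundamental solution (x₁, y₁) = (6, 1).
Step 2: Apply the recurrence (x_{n+1}, y_{n+1}) = (x₁x_n + 35y₁y_n, x₁y_n + y₁x_n) repeatedly.
  From (x_1, y_1) = (6, 1): x_2 = 6·6 + 35·1·1 = 71; y_2 = 6·1 + 1·6 = 12.
  From (x_2, y_2) = (71, 12): x_3 = 6·71 + 35·1·12 = 846; y_3 = 6·12 + 1·71 = 143.
  From (x_3, y_3) = (846, 143): x_4 = 6·846 + 35·1·143 = 10081; y_4 = 6·143 + 1·846 = 1704.
  From (x_4, y_4) = (10081, 1704): x_5 = 6·10081 + 35·1·1704 = 120126; y_5 = 6·1704 + 1·10081 = 20305.
  From (x_5, y_5) = (120126, 20305): x_6 = 6·120126 + 35·1·20305 = 1431431; y_6 = 6·20305 + 1·120126 = 241956.
  From (x_6, y_6) = (1431431, 241956): x_7 = 6·1431431 + 35·1·241956 = 17057046; y_7 = 6·241956 + 1·1431431 = 2883167.
  From (x_7, y_7) = (17057046, 2883167): x_8 = 6·17057046 + 35·1·2883167 = 203253121; y_8 = 6·2883167 + 1·17057046 = 34356048.
Step 3: Verify x_8² - 35·y_8² = 41311831196240641 - 41311831196240640 = 1 (should be 1). ✓

(x_1, y_1) = (6, 1); (x_8, y_8) = (203253121, 34356048).


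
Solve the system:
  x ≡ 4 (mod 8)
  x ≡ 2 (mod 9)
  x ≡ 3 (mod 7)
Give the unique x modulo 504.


Moduli 8, 9, 7 are pairwise coprime; by CRT there is a unique solution modulo M = 8 · 9 · 7 = 504.
Solve pairwise, accumulating the modulus:
  Start with x ≡ 4 (mod 8).
  Combine with x ≡ 2 (mod 9): since gcd(8, 9) = 1, we get a unique residue mod 72.
    Write x = 4 + 8·t and substitute into x ≡ 2 (mod 9): 8·t ≡ 2 − 4 = -2 (mod 9).
    Reduce coefficients mod 9: 8·t ≡ 7 (mod 9).
    The inverse of 8 mod 9 is 8 (since 8·8 = 64 = 7·9 + 1), so t ≡ 8·7 = 56 ≡ 2 (mod 9).
    Then x = 4 + 8·2 = 20, valid modulo lcm(8, 9) = 72: x ≡ 20 (mod 72).
  Combine with x ≡ 3 (mod 7): since gcd(72, 7) = 1, we get a unique residue mod 504.
    Write x = 20 + 72·t and substitute into x ≡ 3 (mod 7): 72·t ≡ 3 − 20 = -17 (mod 7).
    Reduce coefficients mod 7: 2·t ≡ 4 (mod 7).
    The inverse of 2 mod 7 is 4 (since 2·4 = 8 = 1·7 + 1), so t ≡ 4·4 = 16 ≡ 2 (mod 7).
    Then x = 20 + 72·2 = 164, valid modulo lcm(72, 7) = 504: x ≡ 164 (mod 504).
Verify: 164 mod 8 = 4 ✓, 164 mod 9 = 2 ✓, 164 mod 7 = 3 ✓.

x ≡ 164 (mod 504).


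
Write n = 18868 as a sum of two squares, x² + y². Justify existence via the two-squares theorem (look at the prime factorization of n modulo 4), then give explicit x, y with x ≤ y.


Step 1: Factor n = 18868 = 2^2 · 53 · 89.
Step 2: Check the mod-4 condition on each prime factor: 2 = 2 (special); 53 ≡ 1 (mod 4), exponent 1; 89 ≡ 1 (mod 4), exponent 1.
All primes ≡ 3 (mod 4) appear to even exponent (or don't appear), so by the two-squares theorem n IS expressible as a sum of two squares.
Step 3: Build a representation. Group n = k² · m with k = 2 and m = 53 · 89 = 4717 (a product of primes ≡ 1 (mod 4)); a representation of m scales to one of n via (k·x)² + (k·y)² = k²(x² + y²). Each prime p ≡ 1 (mod 4) is itself a sum of two squares; find a² by testing p − a² for a perfect square:
  53: 53 − 1² = 52, 53 − 2² = 49 = 7² ⇒ 53 = 2² + 7².
  89: 89 − 1² = 88, 89 − 2² = 85, 89 − 3² = 80, 89 − 4² = 73, 89 − 5² = 64 = 8² ⇒ 89 = 5² + 8².
  Combine using the Brahmagupta–Fibonacci identity (a² + b²)(c² + d²) = (ac − bd)² + (ad + bc)² = (ac + bd)² + (ad − bc)²:
  53 · 89 = 4717: from (2² + 7²)(5² + 8²), take (2·5 − 7·8, 2·8 + 7·5) = (10 − 56, 16 + 35) = (-46, 51); dropping signs (only squares matter) gives (46, 51); check 46² + 51² = 2116 + 2601 = 4717 ✓.
  Scale by k = 2: (2·46, 2·51) = (92, 102).
Step 4: Order so x ≤ y and verify: 92² + 102² = 8464 + 10404 = 18868 = n. ✓

n = 18868 = 92² + 102² (one valid representation with x ≤ y).


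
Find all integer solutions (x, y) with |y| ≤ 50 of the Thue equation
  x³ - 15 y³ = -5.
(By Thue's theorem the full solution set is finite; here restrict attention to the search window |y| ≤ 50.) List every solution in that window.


The equation is x³ - 15y³ = -5. For fixed y, x³ = 15·y³ − 5, so a solution requires the RHS to be a perfect cube.
Strategy: iterate y from -50 to 50, compute RHS = 15·y³ − 5, and check whether it is a (positive or negative) perfect cube.
Check small values of y:
  y = 0: RHS = -5 is not a perfect cube.
  y = 1: RHS = 10 is not a perfect cube.
  y = -1: RHS = -20 is not a perfect cube.
  y = 2: RHS = 115 is not a perfect cube.
  y = -2: RHS = -125 = (-5)³ ⇒ x = -5 works.
  y = 3: RHS = 400 is not a perfect cube.
  y = -3: RHS = -410 is not a perfect cube.
Continuing the search up to |y| = 50 finds no further solutions beyond those listed.
Collected solutions: (-5, -2).

Solutions (with |y| ≤ 50): (-5, -2).


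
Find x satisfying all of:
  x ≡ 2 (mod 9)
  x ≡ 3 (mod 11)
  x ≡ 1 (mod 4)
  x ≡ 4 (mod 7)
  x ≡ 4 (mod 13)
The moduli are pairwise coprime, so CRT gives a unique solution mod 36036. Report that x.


Product of moduli M = 9 · 11 · 4 · 7 · 13 = 36036.
Merge one congruence at a time:
  Start: x ≡ 2 (mod 9).
  Combine with x ≡ 3 (mod 11); new modulus lcm = 99.
    Write x = 2 + 9·t and substitute into x ≡ 3 (mod 11): 9·t ≡ 3 − 2 = 1 (mod 11).
    The inverse of 9 mod 11 is 5 (since 9·5 = 45 = 4·11 + 1), so t ≡ 5·1 = 5 ≡ 5 (mod 11).
    Then x = 2 + 9·5 = 47, valid modulo lcm(9, 11) = 99: x ≡ 47 (mod 99).
  Combine with x ≡ 1 (mod 4); new modulus lcm = 396.
    Write x = 47 + 99·t and substitute into x ≡ 1 (mod 4): 99·t ≡ 1 − 47 = -46 (mod 4).
    Reduce coefficients mod 4: 3·t ≡ 2 (mod 4).
    The inverse of 3 mod 4 is 3 (since 3·3 = 9 = 2·4 + 1), so t ≡ 3·2 = 6 ≡ 2 (mod 4).
    Then x = 47 + 99·2 = 245, valid modulo lcm(99, 4) = 396: x ≡ 245 (mod 396).
  Combine with x ≡ 4 (mod 7); new modulus lcm = 2772.
    Write x = 245 + 396·t and substitute into x ≡ 4 (mod 7): 396·t ≡ 4 − 245 = -241 (mod 7).
    Reduce coefficients mod 7: 4·t ≡ 4 (mod 7).
    The inverse of 4 mod 7 is 2 (since 4·2 = 8 = 1·7 + 1), so t ≡ 2·4 = 8 ≡ 1 (mod 7).
    Then x = 245 + 396·1 = 641, valid modulo lcm(396, 7) = 2772: x ≡ 641 (mod 2772).
  Combine with x ≡ 4 (mod 13); new modulus lcm = 36036.
    Write x = 641 + 2772·t and substitute into x ≡ 4 (mod 13): 2772·t ≡ 4 − 641 = -637 (mod 13).
    Reduce coefficients mod 13: 3·t ≡ 0 (mod 13).
    The inverse of 3 mod 13 is 9 (since 3·9 = 27 = 2·13 + 1), so t ≡ 9·0 = 0 ≡ 0 (mod 13).
    Then x = 641 + 2772·0 = 641, valid modulo lcm(2772, 13) = 36036: x ≡ 641 (mod 36036).
Verify against each original: 641 mod 9 = 2, 641 mod 11 = 3, 641 mod 4 = 1, 641 mod 7 = 4, 641 mod 13 = 4.

x ≡ 641 (mod 36036).


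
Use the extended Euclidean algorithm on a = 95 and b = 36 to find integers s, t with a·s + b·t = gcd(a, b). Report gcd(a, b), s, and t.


Euclidean algorithm on (95, 36) — divide until remainder is 0:
  95 = 2 · 36 + 23
  36 = 1 · 23 + 13
  23 = 1 · 13 + 10
  13 = 1 · 10 + 3
  10 = 3 · 3 + 1
  3 = 3 · 1 + 0
gcd(95, 36) = 1.
Track Bezout coefficients alongside the remainders: start with r₀ = 95 = a·1 + b·0 (s = 1, t = 0) and r₁ = 36 = a·0 + b·1 (s = 0, t = 1); each new remainder r_{k+1} = r_{k-1} − q_k·r_k inherits s_{k+1} = s_{k-1} − q_k·s_k, t_{k+1} = t_{k-1} − q_k·t_k, so r_k = a·s_k + b·t_k at every step:
  q = 2: r = 23, s = 1 − 2·0 = 1, t = 0 − 2·1 = -2  (check: 95·1 + 36·(-2) = 23)
  q = 1: r = 13, s = 0 − 1·1 = -1, t = 1 − 1·(-2) = 3  (check: 95·(-1) + 36·3 = 13)
  q = 1: r = 10, s = 1 − 1·(-1) = 2, t = -2 − 1·3 = -5  (check: 95·2 + 36·(-5) = 10)
  q = 1: r = 3, s = -1 − 1·2 = -3, t = 3 − 1·(-5) = 8  (check: 95·(-3) + 36·8 = 3)
  q = 3: r = 1, s = 2 − 3·(-3) = 11, t = -5 − 3·8 = -29  (check: 95·11 + 36·(-29) = 1)
The row with r = 1 (the gcd) gives the Bezout coefficients s = 11, t = -29.
Result: 95 · (11) + 36 · (-29) = 1.

gcd(95, 36) = 1; s = 11, t = -29 (check: 95·11 + 36·(-29) = 1).


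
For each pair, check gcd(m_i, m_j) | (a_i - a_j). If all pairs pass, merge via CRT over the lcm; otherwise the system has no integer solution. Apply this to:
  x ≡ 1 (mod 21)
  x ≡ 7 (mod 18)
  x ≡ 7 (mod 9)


Moduli 21, 18, 9 are not pairwise coprime, so CRT works modulo lcm(m_i) when all pairwise compatibility conditions hold.
Pairwise compatibility: gcd(m_i, m_j) must divide a_i - a_j for every pair.
Merge one congruence at a time:
  Start: x ≡ 1 (mod 21).
  Combine with x ≡ 7 (mod 18): gcd(21, 18) = 3; 7 - 1 = 6, which IS divisible by 3, so compatible.
    Write x = 1 + 21·t and substitute into x ≡ 7 (mod 18): 21·t ≡ 7 − 1 = 6 (mod 18).
    Divide the congruence (and modulus) by g = 3: 7·t ≡ 2 (mod 6).
    Reduce coefficients mod 6: 1·t ≡ 2 (mod 6).
    So t ≡ 2 (mod 6).
    Then x = 1 + 21·2 = 43, valid modulo lcm(21, 18) = 126: x ≡ 43 (mod 126).
  Combine with x ≡ 7 (mod 9): gcd(126, 9) = 9; 7 - 43 = -36, which IS divisible by 9, so compatible.
    Write x = 43 + 126·t and substitute into x ≡ 7 (mod 9): 126·t ≡ 7 − 43 = -36 (mod 9).
    Divide the congruence (and modulus) by g = 9: 14·t ≡ -4 (mod 1).
    Modulo 1 every t works; take t = 0.
    Then x = 43 + 126·0 = 43, valid modulo lcm(126, 9) = 126: x ≡ 43 (mod 126).
Verify: 43 mod 21 = 1, 43 mod 18 = 7, 43 mod 9 = 7.

x ≡ 43 (mod 126).
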